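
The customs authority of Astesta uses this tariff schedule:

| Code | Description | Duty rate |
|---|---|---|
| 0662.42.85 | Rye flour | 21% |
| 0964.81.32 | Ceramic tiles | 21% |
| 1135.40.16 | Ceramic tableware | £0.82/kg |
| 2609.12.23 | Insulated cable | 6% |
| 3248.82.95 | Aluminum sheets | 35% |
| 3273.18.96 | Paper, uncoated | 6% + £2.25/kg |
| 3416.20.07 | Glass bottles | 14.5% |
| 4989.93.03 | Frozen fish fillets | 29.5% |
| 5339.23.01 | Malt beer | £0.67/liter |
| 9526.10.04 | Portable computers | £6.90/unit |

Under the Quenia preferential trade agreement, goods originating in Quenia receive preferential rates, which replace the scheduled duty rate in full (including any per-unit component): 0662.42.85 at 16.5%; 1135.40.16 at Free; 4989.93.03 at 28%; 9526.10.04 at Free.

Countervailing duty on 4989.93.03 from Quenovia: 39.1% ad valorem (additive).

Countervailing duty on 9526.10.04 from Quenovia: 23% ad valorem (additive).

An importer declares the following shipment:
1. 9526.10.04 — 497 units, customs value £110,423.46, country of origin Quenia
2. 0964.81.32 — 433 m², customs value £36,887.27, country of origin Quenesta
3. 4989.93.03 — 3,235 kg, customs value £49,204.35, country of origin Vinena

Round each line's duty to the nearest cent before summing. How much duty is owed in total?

£22,261.61

Line 1 (9526.10.04, Quenia, 497 units, £110,423.46):
Base rate for 9526.10.04 is £6.90/unit.
Origin Quenia qualifies under the Astesta–Quenia agreement and 9526.10.04 is covered: preferential rate Free applies instead.
The additional-duty order on 9526.10.04 targets Quenovia, not Quenia; it does not apply.
Duty = £110,423.46 × 0% = £0.00.
Line 2 (0964.81.32, Quenesta, 433 m², £36,887.27):
Base rate for 0964.81.32 is 21%.
Duty = £36,887.27 × 21% = £7,746.33.
Line 3 (4989.93.03, Vinena, 3,235 kg, £49,204.35):
Base rate for 4989.93.03 is 29.5%.
4989.93.03 has an FTA preferential rate, but origin Vinena is not Quenia; base rate stands.
The additional-duty order on 4989.93.03 targets Quenovia, not Vinena; it does not apply.
Duty = £49,204.35 × 29.5% = £14,515.28.
Total = £0.00 + £7,746.33 + £14,515.28 = £22,261.61.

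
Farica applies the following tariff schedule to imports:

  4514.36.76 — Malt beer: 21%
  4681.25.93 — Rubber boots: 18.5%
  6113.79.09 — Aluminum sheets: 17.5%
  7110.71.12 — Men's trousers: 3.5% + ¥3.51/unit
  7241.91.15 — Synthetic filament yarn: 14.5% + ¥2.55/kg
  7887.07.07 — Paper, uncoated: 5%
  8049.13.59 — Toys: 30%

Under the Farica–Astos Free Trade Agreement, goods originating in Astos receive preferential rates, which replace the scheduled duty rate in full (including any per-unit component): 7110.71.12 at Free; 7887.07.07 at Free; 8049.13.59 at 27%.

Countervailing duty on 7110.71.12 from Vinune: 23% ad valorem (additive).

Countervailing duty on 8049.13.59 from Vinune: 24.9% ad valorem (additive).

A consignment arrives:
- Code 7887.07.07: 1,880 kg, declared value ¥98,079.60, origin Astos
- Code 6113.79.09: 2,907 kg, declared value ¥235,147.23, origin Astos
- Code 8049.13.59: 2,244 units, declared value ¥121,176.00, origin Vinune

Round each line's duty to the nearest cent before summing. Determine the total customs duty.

¥107,676.39

Line 1 (7887.07.07, Astos, 1,880 kg, ¥98,079.60):
Base rate for 7887.07.07 is 5%.
Origin Astos qualifies under the Farica–Astos agreement and 7887.07.07 is covered: preferential rate Free applies instead.
Duty = ¥98,079.60 × 0% = ¥0.00.
Line 2 (6113.79.09, Astos, 2,907 kg, ¥235,147.23):
Base rate for 6113.79.09 is 17.5%.
Origin Astos is the FTA partner but 6113.79.09 is not on the preference list; base rate stands.
Duty = ¥235,147.23 × 17.5% = ¥41,150.77.
Line 3 (8049.13.59, Vinune, 2,244 units, ¥121,176.00):
Base rate for 8049.13.59 is 30%.
8049.13.59 has an FTA preferential rate, but origin Vinune is not Astos; base rate stands.
Additional duty on 8049.13.59 from Vinune: +24.9%. Applied ad valorem rate: 30% + 24.9% = 54.9%.
Duty = ¥121,176.00 × 54.9% = ¥66,525.62.
Total = ¥0.00 + ¥41,150.77 + ¥66,525.62 = ¥107,676.39.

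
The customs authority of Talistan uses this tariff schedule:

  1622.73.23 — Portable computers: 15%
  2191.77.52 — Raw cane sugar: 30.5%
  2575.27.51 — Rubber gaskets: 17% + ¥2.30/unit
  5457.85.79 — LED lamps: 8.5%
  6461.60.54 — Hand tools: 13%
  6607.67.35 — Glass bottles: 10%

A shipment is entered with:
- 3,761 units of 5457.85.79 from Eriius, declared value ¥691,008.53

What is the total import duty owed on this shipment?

¥58,735.73

Line 1 (5457.85.79, Eriius, 3,761 units, ¥691,008.53):
Base rate for 5457.85.79 is 8.5%.
Duty = ¥691,008.53 × 8.5% = ¥58,735.73.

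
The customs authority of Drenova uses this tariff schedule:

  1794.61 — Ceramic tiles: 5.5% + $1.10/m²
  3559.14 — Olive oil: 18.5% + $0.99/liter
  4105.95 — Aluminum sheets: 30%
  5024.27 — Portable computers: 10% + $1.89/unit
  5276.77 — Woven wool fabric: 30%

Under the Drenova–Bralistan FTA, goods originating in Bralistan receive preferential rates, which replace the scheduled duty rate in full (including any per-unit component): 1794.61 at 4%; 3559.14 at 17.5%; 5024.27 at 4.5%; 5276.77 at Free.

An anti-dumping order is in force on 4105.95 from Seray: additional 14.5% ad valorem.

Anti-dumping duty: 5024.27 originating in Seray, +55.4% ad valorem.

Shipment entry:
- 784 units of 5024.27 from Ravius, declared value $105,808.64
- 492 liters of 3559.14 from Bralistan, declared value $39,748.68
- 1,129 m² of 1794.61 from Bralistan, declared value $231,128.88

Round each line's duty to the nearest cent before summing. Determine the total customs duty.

Line 1 (5024.27, Ravius, 784 units, $105,808.64):
Base rate for 5024.27 is 10% + $1.89/unit.
5024.27 has an FTA preferential rate, but origin Ravius is not Bralistan; base rate stands.
The additional-duty order on 5024.27 targets Seray, not Ravius; it does not apply.
Duty = $105,808.64 × 10% + 784 × $1.89 = $12,062.62.
Line 2 (3559.14, Bralistan, 492 liters, $39,748.68):
Base rate for 3559.14 is 18.5% + $0.99/liter.
Origin Bralistan qualifies under the Drenova–Bralistan agreement and 3559.14 is covered: preferential rate 17.5% applies instead.
Duty = $39,748.68 × 17.5% = $6,956.02.
Line 3 (1794.61, Bralistan, 1,129 m², $231,128.88):
Base rate for 1794.61 is 5.5% + $1.10/m².
Origin Bralistan qualifies under the Drenova–Bralistan agreement and 1794.61 is covered: preferential rate 4% applies instead.
Duty = $231,128.88 × 4% = $9,245.16.
Total = $12,062.62 + $6,956.02 + $9,245.16 = $28,263.80.

$28,263.80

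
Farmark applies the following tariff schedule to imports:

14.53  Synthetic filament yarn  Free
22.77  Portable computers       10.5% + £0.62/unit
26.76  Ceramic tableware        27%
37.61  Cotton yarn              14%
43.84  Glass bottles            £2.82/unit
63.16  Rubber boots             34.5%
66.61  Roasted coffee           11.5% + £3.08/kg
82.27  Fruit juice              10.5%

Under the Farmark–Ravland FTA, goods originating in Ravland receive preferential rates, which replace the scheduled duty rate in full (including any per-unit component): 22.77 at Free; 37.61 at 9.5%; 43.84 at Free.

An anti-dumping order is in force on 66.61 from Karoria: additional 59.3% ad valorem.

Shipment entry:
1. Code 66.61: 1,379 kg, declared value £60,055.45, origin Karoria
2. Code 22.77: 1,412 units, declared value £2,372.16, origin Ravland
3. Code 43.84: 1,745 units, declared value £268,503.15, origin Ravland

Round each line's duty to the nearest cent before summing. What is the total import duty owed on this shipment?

Line 1 (66.61, Karoria, 1,379 kg, £60,055.45):
Base rate for 66.61 is 11.5% + £3.08/kg.
Additional duty on 66.61 from Karoria: +59.3%. Applied ad valorem rate: 11.5% + 59.3% = 70.8%.
Duty = £60,055.45 × 70.8% + 1,379 × £3.08 = £46,766.58.
Line 2 (22.77, Ravland, 1,412 units, £2,372.16):
Base rate for 22.77 is 10.5% + £0.62/unit.
Origin Ravland qualifies under the Farmark–Ravland agreement and 22.77 is covered: preferential rate Free applies instead.
Duty = £2,372.16 × 0% = £0.00.
Line 3 (43.84, Ravland, 1,745 units, £268,503.15):
Base rate for 43.84 is £2.82/unit.
Origin Ravland qualifies under the Farmark–Ravland agreement and 43.84 is covered: preferential rate Free applies instead.
Duty = £268,503.15 × 0% = £0.00.
Total = £46,766.58 + £0.00 + £0.00 = £46,766.58.

£46,766.58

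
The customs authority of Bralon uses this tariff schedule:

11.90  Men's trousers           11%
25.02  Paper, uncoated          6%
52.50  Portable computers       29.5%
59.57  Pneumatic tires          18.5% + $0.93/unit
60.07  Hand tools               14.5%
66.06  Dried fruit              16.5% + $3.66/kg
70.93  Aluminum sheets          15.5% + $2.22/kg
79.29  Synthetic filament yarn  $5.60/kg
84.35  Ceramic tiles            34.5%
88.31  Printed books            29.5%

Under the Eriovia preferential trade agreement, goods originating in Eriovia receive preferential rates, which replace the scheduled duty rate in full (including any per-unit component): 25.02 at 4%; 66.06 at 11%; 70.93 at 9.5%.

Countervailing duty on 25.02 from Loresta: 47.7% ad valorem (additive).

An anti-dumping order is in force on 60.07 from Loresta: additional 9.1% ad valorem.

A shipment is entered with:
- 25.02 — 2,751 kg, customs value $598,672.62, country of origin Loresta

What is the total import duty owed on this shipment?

Line 1 (25.02, Loresta, 2,751 kg, $598,672.62):
Base rate for 25.02 is 6%.
25.02 has an FTA preferential rate, but origin Loresta is not Eriovia; base rate stands.
Additional duty on 25.02 from Loresta: +47.7%. Applied ad valorem rate: 6% + 47.7% = 53.7%.
Duty = $598,672.62 × 53.7% = $321,487.20.

$321,487.20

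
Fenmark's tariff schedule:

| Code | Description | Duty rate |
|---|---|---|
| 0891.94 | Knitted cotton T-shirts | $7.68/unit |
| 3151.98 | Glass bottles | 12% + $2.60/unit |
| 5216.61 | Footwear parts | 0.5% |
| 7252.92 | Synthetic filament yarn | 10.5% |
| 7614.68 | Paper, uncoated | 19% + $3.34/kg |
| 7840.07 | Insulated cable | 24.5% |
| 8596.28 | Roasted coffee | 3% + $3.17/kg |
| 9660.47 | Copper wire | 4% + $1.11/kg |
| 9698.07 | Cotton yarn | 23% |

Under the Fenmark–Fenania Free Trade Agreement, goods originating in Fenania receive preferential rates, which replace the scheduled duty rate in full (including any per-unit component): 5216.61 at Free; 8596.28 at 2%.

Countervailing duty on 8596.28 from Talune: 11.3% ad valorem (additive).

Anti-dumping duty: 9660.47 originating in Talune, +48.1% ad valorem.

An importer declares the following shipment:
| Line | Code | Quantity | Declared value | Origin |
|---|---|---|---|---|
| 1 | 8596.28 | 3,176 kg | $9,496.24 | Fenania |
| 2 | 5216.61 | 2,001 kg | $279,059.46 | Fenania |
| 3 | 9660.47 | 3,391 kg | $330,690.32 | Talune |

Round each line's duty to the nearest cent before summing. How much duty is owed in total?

$176,243.59

Line 1 (8596.28, Fenania, 3,176 kg, $9,496.24):
Base rate for 8596.28 is 3% + $3.17/kg.
Origin Fenania qualifies under the Fenmark–Fenania agreement and 8596.28 is covered: preferential rate 2% applies instead.
The additional-duty order on 8596.28 targets Talune, not Fenania; it does not apply.
Duty = $9,496.24 × 2% = $189.92.
Line 2 (5216.61, Fenania, 2,001 kg, $279,059.46):
Base rate for 5216.61 is 0.5%.
Origin Fenania qualifies under the Fenmark–Fenania agreement and 5216.61 is covered: preferential rate Free applies instead.
Duty = $279,059.46 × 0% = $0.00.
Line 3 (9660.47, Talune, 3,391 kg, $330,690.32):
Base rate for 9660.47 is 4% + $1.11/kg.
Additional duty on 9660.47 from Talune: +48.1%. Applied ad valorem rate: 4% + 48.1% = 52.1%.
Duty = $330,690.32 × 52.1% + 3,391 × $1.11 = $176,053.67.
Total = $189.92 + $0.00 + $176,053.67 = $176,243.59.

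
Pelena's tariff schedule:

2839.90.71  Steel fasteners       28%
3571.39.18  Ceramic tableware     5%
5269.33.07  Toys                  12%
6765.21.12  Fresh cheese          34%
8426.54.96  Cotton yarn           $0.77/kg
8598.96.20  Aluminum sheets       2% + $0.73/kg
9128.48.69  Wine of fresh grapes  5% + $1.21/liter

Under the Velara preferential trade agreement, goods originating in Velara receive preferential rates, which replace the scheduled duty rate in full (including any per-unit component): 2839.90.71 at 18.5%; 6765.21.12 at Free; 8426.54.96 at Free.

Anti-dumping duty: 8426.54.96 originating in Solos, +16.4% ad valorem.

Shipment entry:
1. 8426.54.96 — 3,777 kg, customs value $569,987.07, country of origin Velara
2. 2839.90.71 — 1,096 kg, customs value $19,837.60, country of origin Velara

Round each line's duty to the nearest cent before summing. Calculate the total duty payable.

$3,669.96

Line 1 (8426.54.96, Velara, 3,777 kg, $569,987.07):
Base rate for 8426.54.96 is $0.77/kg.
Origin Velara qualifies under the Pelena–Velara agreement and 8426.54.96 is covered: preferential rate Free applies instead.
The additional-duty order on 8426.54.96 targets Solos, not Velara; it does not apply.
Duty = $569,987.07 × 0% = $0.00.
Line 2 (2839.90.71, Velara, 1,096 kg, $19,837.60):
Base rate for 2839.90.71 is 28%.
Origin Velara qualifies under the Pelena–Velara agreement and 2839.90.71 is covered: preferential rate 18.5% applies instead.
Duty = $19,837.60 × 18.5% = $3,669.96.
Total = $0.00 + $3,669.96 = $3,669.96.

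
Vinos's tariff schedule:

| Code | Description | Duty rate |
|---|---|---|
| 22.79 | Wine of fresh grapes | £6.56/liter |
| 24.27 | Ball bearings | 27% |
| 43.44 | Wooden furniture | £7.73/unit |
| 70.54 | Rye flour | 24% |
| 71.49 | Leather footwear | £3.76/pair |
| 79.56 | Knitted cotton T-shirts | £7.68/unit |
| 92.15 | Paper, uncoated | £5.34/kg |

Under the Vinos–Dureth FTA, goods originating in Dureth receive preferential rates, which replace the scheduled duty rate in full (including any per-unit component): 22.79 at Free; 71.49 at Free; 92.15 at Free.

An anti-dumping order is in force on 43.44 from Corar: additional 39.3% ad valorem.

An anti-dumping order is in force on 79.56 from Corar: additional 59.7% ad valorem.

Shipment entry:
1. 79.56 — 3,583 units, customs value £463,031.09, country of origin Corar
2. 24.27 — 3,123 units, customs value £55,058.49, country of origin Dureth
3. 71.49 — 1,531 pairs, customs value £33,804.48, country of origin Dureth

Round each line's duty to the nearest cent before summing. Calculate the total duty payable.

Line 1 (79.56, Corar, 3,583 units, £463,031.09):
Base rate for 79.56 is £7.68/unit.
Additional duty on 79.56 from Corar: +59.7% ad valorem. Applied ad valorem rate = 59.7%.
Duty = £463,031.09 × 59.7% + 3,583 × £7.68 = £303,947.00.
Line 2 (24.27, Dureth, 3,123 units, £55,058.49):
Base rate for 24.27 is 27%.
Origin Dureth is the FTA partner but 24.27 is not on the preference list; base rate stands.
Duty = £55,058.49 × 27% = £14,865.79.
Line 3 (71.49, Dureth, 1,531 pairs, £33,804.48):
Base rate for 71.49 is £3.76/pair.
Origin Dureth qualifies under the Vinos–Dureth agreement and 71.49 is covered: preferential rate Free applies instead.
Duty = £33,804.48 × 0% = £0.00.
Total = £303,947.00 + £14,865.79 + £0.00 = £318,812.79.

£318,812.79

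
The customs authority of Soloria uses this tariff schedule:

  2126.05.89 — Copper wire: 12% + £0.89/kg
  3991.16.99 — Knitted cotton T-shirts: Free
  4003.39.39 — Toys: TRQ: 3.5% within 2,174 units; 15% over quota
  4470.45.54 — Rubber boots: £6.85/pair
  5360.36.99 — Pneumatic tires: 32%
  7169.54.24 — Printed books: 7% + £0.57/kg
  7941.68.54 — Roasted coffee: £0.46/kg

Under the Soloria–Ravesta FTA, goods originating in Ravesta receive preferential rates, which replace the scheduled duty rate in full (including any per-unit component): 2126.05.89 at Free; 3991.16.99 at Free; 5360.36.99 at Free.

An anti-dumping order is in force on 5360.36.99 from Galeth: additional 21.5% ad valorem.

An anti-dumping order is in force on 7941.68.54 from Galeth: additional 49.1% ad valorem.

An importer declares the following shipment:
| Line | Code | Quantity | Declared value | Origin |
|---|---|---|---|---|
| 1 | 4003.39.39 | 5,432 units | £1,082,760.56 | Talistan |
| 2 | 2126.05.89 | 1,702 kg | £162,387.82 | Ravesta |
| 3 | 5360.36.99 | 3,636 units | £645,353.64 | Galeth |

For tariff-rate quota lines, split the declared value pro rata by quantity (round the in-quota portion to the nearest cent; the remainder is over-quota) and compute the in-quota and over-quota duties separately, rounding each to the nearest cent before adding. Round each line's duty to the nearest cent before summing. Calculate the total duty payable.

£457,843.79

Line 1 (4003.39.39, Talistan, 5,432 units, £1,082,760.56):
Code 4003.39.39 is under a tariff-rate quota (threshold 2,174 units). In-quota: 2,174 units at 3.5%; over-quota: 3,258 units at 15%.
Pro-rata value split: in-quota = £1,082,760.56 × 2,174/5,432 = £433,343.42; over-quota = £1,082,760.56 − £433,343.42 = £649,417.14.
In-quota duty = £433,343.42 × 3.5% = £15,167.02. Over-quota duty = £649,417.14 × 15% = £97,412.57.
Line duty = £15,167.02 + £97,412.57 = £112,579.59.
Line 2 (2126.05.89, Ravesta, 1,702 kg, £162,387.82):
Base rate for 2126.05.89 is 12% + £0.89/kg.
Origin Ravesta qualifies under the Soloria–Ravesta agreement and 2126.05.89 is covered: preferential rate Free applies instead.
Duty = £162,387.82 × 0% = £0.00.
Line 3 (5360.36.99, Galeth, 3,636 units, £645,353.64):
Base rate for 5360.36.99 is 32%.
5360.36.99 has an FTA preferential rate, but origin Galeth is not Ravesta; base rate stands.
Additional duty on 5360.36.99 from Galeth: +21.5%. Applied ad valorem rate: 32% + 21.5% = 53.5%.
Duty = £645,353.64 × 53.5% = £345,264.20.
Total = £112,579.59 + £0.00 + £345,264.20 = £457,843.79.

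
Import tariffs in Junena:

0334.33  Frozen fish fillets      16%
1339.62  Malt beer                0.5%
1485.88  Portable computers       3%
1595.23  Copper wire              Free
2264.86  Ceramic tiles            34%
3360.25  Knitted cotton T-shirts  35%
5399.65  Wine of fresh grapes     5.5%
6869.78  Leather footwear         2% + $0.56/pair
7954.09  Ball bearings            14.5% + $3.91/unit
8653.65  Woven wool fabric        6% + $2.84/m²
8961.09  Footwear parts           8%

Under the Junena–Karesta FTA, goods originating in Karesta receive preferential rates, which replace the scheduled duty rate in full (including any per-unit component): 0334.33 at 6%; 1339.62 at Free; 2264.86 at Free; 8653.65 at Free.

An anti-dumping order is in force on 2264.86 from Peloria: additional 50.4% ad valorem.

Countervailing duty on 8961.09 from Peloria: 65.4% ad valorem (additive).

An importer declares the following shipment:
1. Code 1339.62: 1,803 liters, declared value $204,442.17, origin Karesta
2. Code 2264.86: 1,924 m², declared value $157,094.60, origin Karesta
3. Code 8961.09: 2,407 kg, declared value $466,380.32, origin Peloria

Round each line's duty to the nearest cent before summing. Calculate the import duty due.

Line 1 (1339.62, Karesta, 1,803 liters, $204,442.17):
Base rate for 1339.62 is 0.5%.
Origin Karesta qualifies under the Junena–Karesta agreement and 1339.62 is covered: preferential rate Free applies instead.
Duty = $204,442.17 × 0% = $0.00.
Line 2 (2264.86, Karesta, 1,924 m², $157,094.60):
Base rate for 2264.86 is 34%.
Origin Karesta qualifies under the Junena–Karesta agreement and 2264.86 is covered: preferential rate Free applies instead.
The additional-duty order on 2264.86 targets Peloria, not Karesta; it does not apply.
Duty = $157,094.60 × 0% = $0.00.
Line 3 (8961.09, Peloria, 2,407 kg, $466,380.32):
Base rate for 8961.09 is 8%.
Additional duty on 8961.09 from Peloria: +65.4%. Applied ad valorem rate: 8% + 65.4% = 73.4%.
Duty = $466,380.32 × 73.4% = $342,323.15.
Total = $0.00 + $0.00 + $342,323.15 = $342,323.15.

$342,323.15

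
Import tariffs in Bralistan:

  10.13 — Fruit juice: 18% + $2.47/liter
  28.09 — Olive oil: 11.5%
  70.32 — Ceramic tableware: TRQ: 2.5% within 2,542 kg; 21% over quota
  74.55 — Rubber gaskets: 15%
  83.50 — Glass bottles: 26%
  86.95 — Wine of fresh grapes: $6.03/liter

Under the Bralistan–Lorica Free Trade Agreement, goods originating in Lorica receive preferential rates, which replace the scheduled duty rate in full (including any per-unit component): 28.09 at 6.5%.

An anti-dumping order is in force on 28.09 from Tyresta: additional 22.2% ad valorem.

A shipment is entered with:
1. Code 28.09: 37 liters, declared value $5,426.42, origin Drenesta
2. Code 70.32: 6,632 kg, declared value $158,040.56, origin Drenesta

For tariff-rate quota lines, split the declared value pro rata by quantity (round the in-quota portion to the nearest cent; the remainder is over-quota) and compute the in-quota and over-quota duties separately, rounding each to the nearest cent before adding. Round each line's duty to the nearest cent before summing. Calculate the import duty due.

$22,606.03

Line 1 (28.09, Drenesta, 37 liters, $5,426.42):
Base rate for 28.09 is 11.5%.
28.09 has an FTA preferential rate, but origin Drenesta is not Lorica; base rate stands.
The additional-duty order on 28.09 targets Tyresta, not Drenesta; it does not apply.
Duty = $5,426.42 × 11.5% = $624.04.
Line 2 (70.32, Drenesta, 6,632 kg, $158,040.56):
Code 70.32 is under a tariff-rate quota (threshold 2,542 kg). In-quota: 2,542 kg at 2.5%; over-quota: 4,090 kg at 21%.
Pro-rata value split: in-quota = $158,040.56 × 2,542/6,632 = $60,575.86; over-quota = $158,040.56 − $60,575.86 = $97,464.70.
In-quota duty = $60,575.86 × 2.5% = $1,514.40. Over-quota duty = $97,464.70 × 21% = $20,467.59.
Line duty = $1,514.40 + $20,467.59 = $21,981.99.
Total = $624.04 + $21,981.99 = $22,606.03.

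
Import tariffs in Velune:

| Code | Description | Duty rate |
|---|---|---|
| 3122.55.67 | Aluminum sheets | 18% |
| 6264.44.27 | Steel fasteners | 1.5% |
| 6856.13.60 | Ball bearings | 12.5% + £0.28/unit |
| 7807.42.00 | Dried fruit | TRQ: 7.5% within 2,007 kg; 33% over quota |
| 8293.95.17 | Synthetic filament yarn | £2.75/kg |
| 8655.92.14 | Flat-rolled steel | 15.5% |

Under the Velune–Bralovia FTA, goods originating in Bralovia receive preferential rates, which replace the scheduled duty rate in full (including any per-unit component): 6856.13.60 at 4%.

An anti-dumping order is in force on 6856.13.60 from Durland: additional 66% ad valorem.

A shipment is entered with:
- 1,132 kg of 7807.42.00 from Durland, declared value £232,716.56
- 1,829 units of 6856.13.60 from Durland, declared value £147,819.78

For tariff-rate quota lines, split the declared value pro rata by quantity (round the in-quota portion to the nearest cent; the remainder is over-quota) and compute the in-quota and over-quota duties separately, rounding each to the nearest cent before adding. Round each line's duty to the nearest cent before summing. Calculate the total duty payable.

Line 1 (7807.42.00, Durland, 1,132 kg, £232,716.56):
Code 7807.42.00 is under a tariff-rate quota (threshold 2,007 kg). Quantity 1,132 kg is within the quota, so the in-quota rate 7.5% applies to the full value.
Duty = £232,716.56 × 7.5% = £17,453.74.
Line 2 (6856.13.60, Durland, 1,829 units, £147,819.78):
Base rate for 6856.13.60 is 12.5% + £0.28/unit.
6856.13.60 has an FTA preferential rate, but origin Durland is not Bralovia; base rate stands.
Additional duty on 6856.13.60 from Durland: +66%. Applied ad valorem rate: 12.5% + 66% = 78.5%.
Duty = £147,819.78 × 78.5% + 1,829 × £0.28 = £116,550.65.
Total = £17,453.74 + £116,550.65 = £134,004.39.

£134,004.39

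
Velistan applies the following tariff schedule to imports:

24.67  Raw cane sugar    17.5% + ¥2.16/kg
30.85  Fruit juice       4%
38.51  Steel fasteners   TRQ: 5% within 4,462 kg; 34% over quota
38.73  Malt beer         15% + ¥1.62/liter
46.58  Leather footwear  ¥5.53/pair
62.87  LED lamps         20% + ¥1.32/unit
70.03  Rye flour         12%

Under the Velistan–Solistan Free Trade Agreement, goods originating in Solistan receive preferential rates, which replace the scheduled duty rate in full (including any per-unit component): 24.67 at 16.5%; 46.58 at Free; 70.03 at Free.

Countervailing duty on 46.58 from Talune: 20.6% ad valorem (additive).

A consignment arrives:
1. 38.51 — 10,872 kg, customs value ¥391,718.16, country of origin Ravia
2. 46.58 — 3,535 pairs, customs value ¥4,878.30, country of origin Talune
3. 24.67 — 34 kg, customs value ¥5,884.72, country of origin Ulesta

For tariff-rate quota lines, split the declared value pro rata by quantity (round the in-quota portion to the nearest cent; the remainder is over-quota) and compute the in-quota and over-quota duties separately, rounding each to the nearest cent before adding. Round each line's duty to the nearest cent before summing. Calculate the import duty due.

Line 1 (38.51, Ravia, 10,872 kg, ¥391,718.16):
Code 38.51 is under a tariff-rate quota (threshold 4,462 kg). In-quota: 4,462 kg at 5%; over-quota: 6,410 kg at 34%.
Pro-rata value split: in-quota = ¥391,718.16 × 4,462/10,872 = ¥160,765.86; over-quota = ¥391,718.16 − ¥160,765.86 = ¥230,952.30.
In-quota duty = ¥160,765.86 × 5% = ¥8,038.29. Over-quota duty = ¥230,952.30 × 34% = ¥78,523.78.
Line duty = ¥8,038.29 + ¥78,523.78 = ¥86,562.07.
Line 2 (46.58, Talune, 3,535 pairs, ¥4,878.30):
Base rate for 46.58 is ¥5.53/pair.
46.58 has an FTA preferential rate, but origin Talune is not Solistan; base rate stands.
Additional duty on 46.58 from Talune: +20.6% ad valorem. Applied ad valorem rate = 20.6%.
Duty = ¥4,878.30 × 20.6% + 3,535 × ¥5.53 = ¥20,553.48.
Line 3 (24.67, Ulesta, 34 kg, ¥5,884.72):
Base rate for 24.67 is 17.5% + ¥2.16/kg.
24.67 has an FTA preferential rate, but origin Ulesta is not Solistan; base rate stands.
Duty = ¥5,884.72 × 17.5% + 34 × ¥2.16 = ¥1,103.27.
Total = ¥86,562.07 + ¥20,553.48 + ¥1,103.27 = ¥108,218.82.

¥108,218.82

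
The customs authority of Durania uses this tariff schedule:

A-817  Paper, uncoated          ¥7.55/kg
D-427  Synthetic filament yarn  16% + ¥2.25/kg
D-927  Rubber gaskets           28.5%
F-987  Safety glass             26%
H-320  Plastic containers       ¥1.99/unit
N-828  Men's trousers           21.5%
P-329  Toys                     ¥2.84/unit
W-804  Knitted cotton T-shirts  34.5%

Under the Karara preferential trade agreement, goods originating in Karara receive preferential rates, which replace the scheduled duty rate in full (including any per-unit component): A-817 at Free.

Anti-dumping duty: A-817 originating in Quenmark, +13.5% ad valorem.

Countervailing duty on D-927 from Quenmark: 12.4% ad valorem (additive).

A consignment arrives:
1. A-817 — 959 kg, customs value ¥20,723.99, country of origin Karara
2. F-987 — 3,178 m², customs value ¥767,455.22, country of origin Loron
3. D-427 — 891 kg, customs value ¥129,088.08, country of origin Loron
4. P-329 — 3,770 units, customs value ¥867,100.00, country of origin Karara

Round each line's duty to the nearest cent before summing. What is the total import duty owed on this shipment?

¥232,904.00

Line 1 (A-817, Karara, 959 kg, ¥20,723.99):
Base rate for A-817 is ¥7.55/kg.
Origin Karara qualifies under the Durania–Karara agreement and A-817 is covered: preferential rate Free applies instead.
The additional-duty order on A-817 targets Quenmark, not Karara; it does not apply.
Duty = ¥20,723.99 × 0% = ¥0.00.
Line 2 (F-987, Loron, 3,178 m², ¥767,455.22):
Base rate for F-987 is 26%.
Duty = ¥767,455.22 × 26% = ¥199,538.36.
Line 3 (D-427, Loron, 891 kg, ¥129,088.08):
Base rate for D-427 is 16% + ¥2.25/kg.
Duty = ¥129,088.08 × 16% + 891 × ¥2.25 = ¥22,658.84.
Line 4 (P-329, Karara, 3,770 units, ¥867,100.00):
Base rate for P-329 is ¥2.84/unit.
Origin Karara is the FTA partner but P-329 is not on the preference list; base rate stands.
Duty = 3,770 × ¥2.84 = ¥10,706.80.
Total = ¥0.00 + ¥199,538.36 + ¥22,658.84 + ¥10,706.80 = ¥232,904.00.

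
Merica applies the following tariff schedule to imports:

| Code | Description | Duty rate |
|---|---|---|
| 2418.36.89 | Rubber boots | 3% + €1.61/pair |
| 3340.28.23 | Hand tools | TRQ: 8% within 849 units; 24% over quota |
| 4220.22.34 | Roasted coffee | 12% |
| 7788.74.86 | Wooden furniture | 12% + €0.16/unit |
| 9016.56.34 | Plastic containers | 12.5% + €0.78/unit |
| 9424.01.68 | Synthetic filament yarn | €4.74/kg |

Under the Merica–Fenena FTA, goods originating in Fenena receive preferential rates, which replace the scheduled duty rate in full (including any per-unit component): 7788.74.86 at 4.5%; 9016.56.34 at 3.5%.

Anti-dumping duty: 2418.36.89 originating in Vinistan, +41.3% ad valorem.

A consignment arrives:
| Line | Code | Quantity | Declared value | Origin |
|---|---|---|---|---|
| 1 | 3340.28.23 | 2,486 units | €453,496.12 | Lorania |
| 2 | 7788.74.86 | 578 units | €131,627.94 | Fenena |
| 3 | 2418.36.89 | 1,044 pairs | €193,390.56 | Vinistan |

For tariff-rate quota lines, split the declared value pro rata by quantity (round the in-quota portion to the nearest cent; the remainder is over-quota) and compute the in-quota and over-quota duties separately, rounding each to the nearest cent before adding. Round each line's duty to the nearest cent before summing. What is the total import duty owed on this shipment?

€177,335.26

Line 1 (3340.28.23, Lorania, 2,486 units, €453,496.12):
Code 3340.28.23 is under a tariff-rate quota (threshold 849 units). In-quota: 849 units at 8%; over-quota: 1,637 units at 24%.
Pro-rata value split: in-quota = €453,496.12 × 849/2,486 = €154,874.58; over-quota = €453,496.12 − €154,874.58 = €298,621.54.
In-quota duty = €154,874.58 × 8% = €12,389.97. Over-quota duty = €298,621.54 × 24% = €71,669.17.
Line duty = €12,389.97 + €71,669.17 = €84,059.14.
Line 2 (7788.74.86, Fenena, 578 units, €131,627.94):
Base rate for 7788.74.86 is 12% + €0.16/unit.
Origin Fenena qualifies under the Merica–Fenena agreement and 7788.74.86 is covered: preferential rate 4.5% applies instead.
Duty = €131,627.94 × 4.5% = €5,923.26.
Line 3 (2418.36.89, Vinistan, 1,044 pairs, €193,390.56):
Base rate for 2418.36.89 is 3% + €1.61/pair.
Additional duty on 2418.36.89 from Vinistan: +41.3%. Applied ad valorem rate: 3% + 41.3% = 44.3%.
Duty = €193,390.56 × 44.3% + 1,044 × €1.61 = €87,352.86.
Total = €84,059.14 + €5,923.26 + €87,352.86 = €177,335.26.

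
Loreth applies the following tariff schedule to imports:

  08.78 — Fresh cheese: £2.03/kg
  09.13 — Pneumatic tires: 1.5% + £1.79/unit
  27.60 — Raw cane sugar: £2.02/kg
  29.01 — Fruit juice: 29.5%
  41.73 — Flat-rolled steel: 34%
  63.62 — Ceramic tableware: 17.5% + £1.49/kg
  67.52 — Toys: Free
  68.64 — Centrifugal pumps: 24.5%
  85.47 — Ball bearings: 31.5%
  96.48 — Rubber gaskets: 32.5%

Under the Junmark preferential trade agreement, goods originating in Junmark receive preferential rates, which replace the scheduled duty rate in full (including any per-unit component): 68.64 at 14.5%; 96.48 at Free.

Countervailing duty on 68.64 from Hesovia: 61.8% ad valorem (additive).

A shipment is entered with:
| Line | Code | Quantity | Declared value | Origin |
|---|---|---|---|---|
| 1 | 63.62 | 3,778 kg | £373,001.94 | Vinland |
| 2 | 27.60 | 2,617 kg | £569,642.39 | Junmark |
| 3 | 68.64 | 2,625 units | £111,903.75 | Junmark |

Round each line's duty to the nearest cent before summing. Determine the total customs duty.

Line 1 (63.62, Vinland, 3,778 kg, £373,001.94):
Base rate for 63.62 is 17.5% + £1.49/kg.
Duty = £373,001.94 × 17.5% + 3,778 × £1.49 = £70,904.56.
Line 2 (27.60, Junmark, 2,617 kg, £569,642.39):
Base rate for 27.60 is £2.02/kg.
Origin Junmark is the FTA partner but 27.60 is not on the preference list; base rate stands.
Duty = 2,617 × £2.02 = £5,286.34.
Line 3 (68.64, Junmark, 2,625 units, £111,903.75):
Base rate for 68.64 is 24.5%.
Origin Junmark qualifies under the Loreth–Junmark agreement and 68.64 is covered: preferential rate 14.5% applies instead.
The additional-duty order on 68.64 targets Hesovia, not Junmark; it does not apply.
Duty = £111,903.75 × 14.5% = £16,226.04.
Total = £70,904.56 + £5,286.34 + £16,226.04 = £92,416.94.

£92,416.94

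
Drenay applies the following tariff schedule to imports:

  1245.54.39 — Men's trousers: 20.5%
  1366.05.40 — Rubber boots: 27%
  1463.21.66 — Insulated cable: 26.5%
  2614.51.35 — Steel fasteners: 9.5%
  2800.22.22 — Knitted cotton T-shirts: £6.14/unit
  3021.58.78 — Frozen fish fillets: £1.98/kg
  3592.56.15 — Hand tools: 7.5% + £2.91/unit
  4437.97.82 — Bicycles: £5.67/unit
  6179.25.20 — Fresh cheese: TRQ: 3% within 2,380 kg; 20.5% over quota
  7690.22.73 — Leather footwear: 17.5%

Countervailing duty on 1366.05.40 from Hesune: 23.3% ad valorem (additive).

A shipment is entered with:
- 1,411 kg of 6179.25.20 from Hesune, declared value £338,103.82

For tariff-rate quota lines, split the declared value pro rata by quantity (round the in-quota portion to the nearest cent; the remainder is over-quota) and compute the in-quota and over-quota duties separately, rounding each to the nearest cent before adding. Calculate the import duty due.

Line 1 (6179.25.20, Hesune, 1,411 kg, £338,103.82):
Code 6179.25.20 is under a tariff-rate quota (threshold 2,380 kg). Quantity 1,411 kg is within the quota, so the in-quota rate 3% applies to the full value.
Duty = £338,103.82 × 3% = £10,143.11.

£10,143.11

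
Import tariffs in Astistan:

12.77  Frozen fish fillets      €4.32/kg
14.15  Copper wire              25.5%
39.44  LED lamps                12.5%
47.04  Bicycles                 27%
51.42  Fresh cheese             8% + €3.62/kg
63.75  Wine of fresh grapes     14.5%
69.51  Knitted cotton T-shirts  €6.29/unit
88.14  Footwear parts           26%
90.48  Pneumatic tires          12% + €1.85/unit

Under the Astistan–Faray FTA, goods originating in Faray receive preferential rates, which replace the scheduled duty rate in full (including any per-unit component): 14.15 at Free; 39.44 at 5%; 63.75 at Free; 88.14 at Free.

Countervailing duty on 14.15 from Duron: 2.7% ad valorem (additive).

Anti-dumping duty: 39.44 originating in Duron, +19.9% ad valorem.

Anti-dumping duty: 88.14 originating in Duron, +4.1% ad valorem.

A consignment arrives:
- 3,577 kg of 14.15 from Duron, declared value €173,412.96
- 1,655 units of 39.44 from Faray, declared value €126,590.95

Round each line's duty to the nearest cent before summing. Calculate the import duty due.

€55,232.00

Line 1 (14.15, Duron, 3,577 kg, €173,412.96):
Base rate for 14.15 is 25.5%.
14.15 has an FTA preferential rate, but origin Duron is not Faray; base rate stands.
Additional duty on 14.15 from Duron: +2.7%. Applied ad valorem rate: 25.5% + 2.7% = 28.2%.
Duty = €173,412.96 × 28.2% = €48,902.45.
Line 2 (39.44, Faray, 1,655 units, €126,590.95):
Base rate for 39.44 is 12.5%.
Origin Faray qualifies under the Astistan–Faray agreement and 39.44 is covered: preferential rate 5% applies instead.
The additional-duty order on 39.44 targets Duron, not Faray; it does not apply.
Duty = €126,590.95 × 5% = €6,329.55.
Total = €48,902.45 + €6,329.55 = €55,232.00.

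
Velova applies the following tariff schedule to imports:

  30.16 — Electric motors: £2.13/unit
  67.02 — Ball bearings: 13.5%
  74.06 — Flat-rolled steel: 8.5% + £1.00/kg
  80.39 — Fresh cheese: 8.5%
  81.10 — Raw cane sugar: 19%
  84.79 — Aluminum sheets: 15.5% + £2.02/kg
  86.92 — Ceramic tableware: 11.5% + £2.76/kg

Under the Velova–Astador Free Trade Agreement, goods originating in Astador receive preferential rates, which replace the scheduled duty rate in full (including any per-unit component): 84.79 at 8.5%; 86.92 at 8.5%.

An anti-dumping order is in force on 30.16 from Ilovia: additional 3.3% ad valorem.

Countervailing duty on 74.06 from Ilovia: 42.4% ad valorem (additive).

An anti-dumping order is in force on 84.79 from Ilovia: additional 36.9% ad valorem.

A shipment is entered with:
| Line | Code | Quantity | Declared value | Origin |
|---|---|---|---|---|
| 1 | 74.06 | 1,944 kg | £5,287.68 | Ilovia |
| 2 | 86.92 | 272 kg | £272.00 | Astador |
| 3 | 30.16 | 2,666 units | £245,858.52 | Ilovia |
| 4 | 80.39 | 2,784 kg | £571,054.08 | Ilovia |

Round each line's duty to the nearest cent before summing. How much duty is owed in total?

£66,990.06

Line 1 (74.06, Ilovia, 1,944 kg, £5,287.68):
Base rate for 74.06 is 8.5% + £1.00/kg.
Additional duty on 74.06 from Ilovia: +42.4%. Applied ad valorem rate: 8.5% + 42.4% = 50.9%.
Duty = £5,287.68 × 50.9% + 1,944 × £1.00 = £4,635.43.
Line 2 (86.92, Astador, 272 kg, £272.00):
Base rate for 86.92 is 11.5% + £2.76/kg.
Origin Astador qualifies under the Velova–Astador agreement and 86.92 is covered: preferential rate 8.5% applies instead.
Duty = £272.00 × 8.5% = £23.12.
Line 3 (30.16, Ilovia, 2,666 units, £245,858.52):
Base rate for 30.16 is £2.13/unit.
Additional duty on 30.16 from Ilovia: +3.3% ad valorem. Applied ad valorem rate = 3.3%.
Duty = £245,858.52 × 3.3% + 2,666 × £2.13 = £13,791.91.
Line 4 (80.39, Ilovia, 2,784 kg, £571,054.08):
Base rate for 80.39 is 8.5%.
Duty = £571,054.08 × 8.5% = £48,539.60.
Total = £4,635.43 + £23.12 + £13,791.91 + £48,539.60 = £66,990.06.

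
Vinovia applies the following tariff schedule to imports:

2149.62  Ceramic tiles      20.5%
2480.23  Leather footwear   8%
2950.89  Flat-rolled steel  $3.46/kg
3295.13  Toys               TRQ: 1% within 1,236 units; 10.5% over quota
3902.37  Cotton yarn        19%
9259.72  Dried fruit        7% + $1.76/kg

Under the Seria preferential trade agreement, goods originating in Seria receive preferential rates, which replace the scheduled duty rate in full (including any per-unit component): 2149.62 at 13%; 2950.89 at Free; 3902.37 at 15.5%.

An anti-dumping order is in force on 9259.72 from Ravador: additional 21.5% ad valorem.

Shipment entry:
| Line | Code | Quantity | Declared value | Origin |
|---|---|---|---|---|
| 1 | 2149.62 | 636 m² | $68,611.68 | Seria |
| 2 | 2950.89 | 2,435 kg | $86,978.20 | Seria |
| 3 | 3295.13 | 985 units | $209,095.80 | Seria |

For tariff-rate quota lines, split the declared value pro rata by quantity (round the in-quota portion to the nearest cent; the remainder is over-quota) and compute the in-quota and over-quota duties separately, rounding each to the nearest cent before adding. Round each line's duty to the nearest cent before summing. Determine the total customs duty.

$11,010.48

Line 1 (2149.62, Seria, 636 m², $68,611.68):
Base rate for 2149.62 is 20.5%.
Origin Seria qualifies under the Vinovia–Seria agreement and 2149.62 is covered: preferential rate 13% applies instead.
Duty = $68,611.68 × 13% = $8,919.52.
Line 2 (2950.89, Seria, 2,435 kg, $86,978.20):
Base rate for 2950.89 is $3.46/kg.
Origin Seria qualifies under the Vinovia–Seria agreement and 2950.89 is covered: preferential rate Free applies instead.
Duty = $86,978.20 × 0% = $0.00.
Line 3 (3295.13, Seria, 985 units, $209,095.80):
Code 3295.13 is under a tariff-rate quota (threshold 1,236 units). Quantity 985 units is within the quota, so the in-quota rate 1% applies to the full value.
Duty = $209,095.80 × 1% = $2,090.96.
Total = $8,919.52 + $0.00 + $2,090.96 = $11,010.48.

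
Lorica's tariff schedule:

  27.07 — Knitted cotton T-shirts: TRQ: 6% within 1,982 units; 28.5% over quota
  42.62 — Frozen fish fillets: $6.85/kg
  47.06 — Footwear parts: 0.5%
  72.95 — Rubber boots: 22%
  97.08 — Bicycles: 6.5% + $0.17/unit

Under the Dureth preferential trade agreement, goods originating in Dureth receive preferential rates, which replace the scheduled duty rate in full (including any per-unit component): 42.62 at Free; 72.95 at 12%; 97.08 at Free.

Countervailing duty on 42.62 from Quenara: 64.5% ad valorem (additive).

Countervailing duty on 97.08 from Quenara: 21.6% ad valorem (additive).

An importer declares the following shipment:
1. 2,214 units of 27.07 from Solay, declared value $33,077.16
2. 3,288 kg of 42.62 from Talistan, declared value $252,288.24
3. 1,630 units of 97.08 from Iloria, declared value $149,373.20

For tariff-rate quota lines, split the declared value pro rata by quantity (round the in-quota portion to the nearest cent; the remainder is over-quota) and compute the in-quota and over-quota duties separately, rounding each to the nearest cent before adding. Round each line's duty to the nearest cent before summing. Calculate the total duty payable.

$35,273.65

Line 1 (27.07, Solay, 2,214 units, $33,077.16):
Code 27.07 is under a tariff-rate quota (threshold 1,982 units). In-quota: 1,982 units at 6%; over-quota: 232 units at 28.5%.
Pro-rata value split: in-quota = $33,077.16 × 1,982/2,214 = $29,611.08; over-quota = $33,077.16 − $29,611.08 = $3,466.08.
In-quota duty = $29,611.08 × 6% = $1,776.66. Over-quota duty = $3,466.08 × 28.5% = $987.83.
Line duty = $1,776.66 + $987.83 = $2,764.49.
Line 2 (42.62, Talistan, 3,288 kg, $252,288.24):
Base rate for 42.62 is $6.85/kg.
42.62 has an FTA preferential rate, but origin Talistan is not Dureth; base rate stands.
The additional-duty order on 42.62 targets Quenara, not Talistan; it does not apply.
Duty = 3,288 × $6.85 = $22,522.80.
Line 3 (97.08, Iloria, 1,630 units, $149,373.20):
Base rate for 97.08 is 6.5% + $0.17/unit.
97.08 has an FTA preferential rate, but origin Iloria is not Dureth; base rate stands.
The additional-duty order on 97.08 targets Quenara, not Iloria; it does not apply.
Duty = $149,373.20 × 6.5% + 1,630 × $0.17 = $9,986.36.
Total = $2,764.49 + $22,522.80 + $9,986.36 = $35,273.65.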